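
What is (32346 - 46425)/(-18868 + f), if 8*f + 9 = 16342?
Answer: 112632/134611 ≈ 0.83672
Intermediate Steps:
f = 16333/8 (f = -9/8 + (⅛)*16342 = -9/8 + 8171/4 = 16333/8 ≈ 2041.6)
(32346 - 46425)/(-18868 + f) = (32346 - 46425)/(-18868 + 16333/8) = -14079/(-134611/8) = -14079*(-8/134611) = 112632/134611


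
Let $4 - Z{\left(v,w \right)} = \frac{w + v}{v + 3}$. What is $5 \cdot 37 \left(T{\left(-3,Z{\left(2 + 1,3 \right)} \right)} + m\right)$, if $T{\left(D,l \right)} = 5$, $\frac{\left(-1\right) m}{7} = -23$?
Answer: $30710$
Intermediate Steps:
$m = 161$ ($m = \left(-7\right) \left(-23\right) = 161$)
$Z{\left(v,w \right)} = 4 - \frac{v + w}{3 + v}$ ($Z{\left(v,w \right)} = 4 - \frac{w + v}{v + 3} = 4 - \frac{v + w}{3 + v}$)
$5 \cdot 37 \left(T{\left(-3,Z{\left(2 + 1,3 \right)} \right)} + m\right) = 5 \cdot 37 \left(5 + 161\right) = 185 \cdot 166 = 30710$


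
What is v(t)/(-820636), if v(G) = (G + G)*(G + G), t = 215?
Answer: -46225/205159 ≈ -0.22531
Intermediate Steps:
v(G) = 4*G**2 (v(G) = (2*G)*(2*G) = 4*G**2)
v(t)/(-820636) = (4*215**2)/(-820636) = (4*46225)*(-1/820636) = 184900*(-1/820636) = -46225/205159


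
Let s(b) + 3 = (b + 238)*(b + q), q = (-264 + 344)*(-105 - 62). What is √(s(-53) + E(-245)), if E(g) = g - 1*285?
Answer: I*√2481938 ≈ 1575.4*I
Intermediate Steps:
q = -13360 (q = 80*(-167) = -13360)
E(g) = -285 + g (E(g) = g - 285 = -285 + g)
s(b) = -3 + (-13360 + b)*(238 + b) (s(b) = -3 + (b + 238)*(b - 13360) = -3 + (238 + b)*(-13360 + b) = -3 + (-13360 + b)*(238 + b))
√(s(-53) + E(-245)) = √((-3179683 + (-53)² - 13122*(-53)) + (-285 - 245)) = √((-3179683 + 2809 + 695466) - 530) = √(-2481408 - 530) = √(-2481938) = I*√2481938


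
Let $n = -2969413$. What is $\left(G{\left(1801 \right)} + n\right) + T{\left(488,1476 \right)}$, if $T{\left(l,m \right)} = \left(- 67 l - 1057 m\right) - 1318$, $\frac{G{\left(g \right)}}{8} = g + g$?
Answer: $-4534743$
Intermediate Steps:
$G{\left(g \right)} = 16 g$ ($G{\left(g \right)} = 8 \left(g + g\right) = 8 \cdot 2 g = 16 g$)
$T{\left(l,m \right)} = -1318 - 1057 m - 67 l$ ($T{\left(l,m \right)} = \left(- 1057 m - 67 l\right) - 1318 = -1318 - 1057 m - 67 l$)
$\left(G{\left(1801 \right)} + n\right) + T{\left(488,1476 \right)} = \left(16 \cdot 1801 - 2969413\right) - 1594146 = \left(28816 - 2969413\right) - 1594146 = -2940597 - 1594146 = -4534743$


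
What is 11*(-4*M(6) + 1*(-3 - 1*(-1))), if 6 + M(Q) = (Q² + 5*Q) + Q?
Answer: -2926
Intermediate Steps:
M(Q) = -6 + Q² + 6*Q (M(Q) = -6 + ((Q² + 5*Q) + Q) = -6 + (Q² + 6*Q) = -6 + Q² + 6*Q)
11*(-4*M(6) + 1*(-3 - 1*(-1))) = 11*(-4*(-6 + 6² + 6*6) + 1*(-3 - 1*(-1))) = 11*(-4*(-6 + 36 + 36) + 1*(-3 + 1)) = 11*(-4*66 + 1*(-2)) = 11*(-264 - 2) = 11*(-266) = -2926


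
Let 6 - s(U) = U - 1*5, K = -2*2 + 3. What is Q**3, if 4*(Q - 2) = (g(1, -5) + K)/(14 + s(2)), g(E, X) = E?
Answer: 8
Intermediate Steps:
K = -1 (K = -4 + 3 = -1)
s(U) = 11 - U (s(U) = 6 - (U - 1*5) = 6 - (U - 5) = 6 - (-5 + U) = 6 + (5 - U) = 11 - U)
Q = 2 (Q = 2 + ((1 - 1)/(14 + (11 - 1*2)))/4 = 2 + (0/(14 + (11 - 2)))/4 = 2 + (0/(14 + 9))/4 = 2 + (0/23)/4 = 2 + (0*(1/23))/4 = 2 + (1/4)*0 = 2 + 0 = 2)
Q**3 = 2**3 = 8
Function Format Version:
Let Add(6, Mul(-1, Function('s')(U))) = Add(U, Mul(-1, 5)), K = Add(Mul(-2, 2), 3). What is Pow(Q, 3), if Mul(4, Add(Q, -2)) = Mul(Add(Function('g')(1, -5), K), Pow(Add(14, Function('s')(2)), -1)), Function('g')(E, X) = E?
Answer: 8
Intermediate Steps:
K = -1 (K = Add(-4, 3) = -1)
Function('s')(U) = Add(11, Mul(-1, U)) (Function('s')(U) = Add(6, Mul(-1, Add(U, Mul(-1, 5)))) = Add(6, Mul(-1, Add(U, -5))) = Add(6, Mul(-1, Add(-5, U))) = Add(6, Add(5, Mul(-1, U))) = Add(11, Mul(-1, U)))
Q = 2 (Q = Add(2, Mul(Rational(1, 4), Mul(Add(1, -1), Pow(Add(14, Add(11, Mul(-1, 2))), -1)))) = Add(2, Mul(Rational(1, 4), Mul(0, Pow(Add(14, Add(11, -2)), -1)))) = Add(2, Mul(Rational(1, 4), Mul(0, Pow(Add(14, 9), -1)))) = Add(2, Mul(Rational(1, 4), Mul(0, Pow(23, -1)))) = Add(2, Mul(Rational(1, 4), Mul(0, Rational(1, 23)))) = Add(2, Mul(Rational(1, 4), 0)) = Add(2, 0) = 2)
Pow(Q, 3) = Pow(2, 3) = 8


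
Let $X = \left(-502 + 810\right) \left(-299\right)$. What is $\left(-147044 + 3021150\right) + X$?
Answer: $2782014$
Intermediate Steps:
$X = -92092$ ($X = 308 \left(-299\right) = -92092$)
$\left(-147044 + 3021150\right) + X = \left(-147044 + 3021150\right) - 92092 = 2874106 - 92092 = 2782014$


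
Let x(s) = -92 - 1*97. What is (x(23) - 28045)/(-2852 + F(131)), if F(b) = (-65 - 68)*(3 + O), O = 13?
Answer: 14117/2490 ≈ 5.6695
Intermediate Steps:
x(s) = -189 (x(s) = -92 - 97 = -189)
F(b) = -2128 (F(b) = (-65 - 68)*(3 + 13) = -133*16 = -2128)
(x(23) - 28045)/(-2852 + F(131)) = (-189 - 28045)/(-2852 - 2128) = -28234/(-4980) = -28234*(-1/4980) = 14117/2490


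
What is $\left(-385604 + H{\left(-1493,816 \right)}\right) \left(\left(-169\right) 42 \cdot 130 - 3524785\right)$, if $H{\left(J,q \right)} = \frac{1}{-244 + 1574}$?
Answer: $\frac{456185591517095}{266} \approx 1.715 \cdot 10^{12}$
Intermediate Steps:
$H{\left(J,q \right)} = \frac{1}{1330}$
$\left(-385604 + H{\left(-1493,816 \right)}\right) \left(\left(-169\right) 42 \cdot 130 - 3524785\right) = \left(-385604 + \frac{1}{1330}\right) \left(\left(-169\right) 42 \cdot 130 - 3524785\right) = - \frac{512853319 \left(\left(-7098\right) 130 - 3524785\right)}{1330} = - \frac{512853319 \left(-922740 - 3524785\right)}{1330} = \left(- \frac{512853319}{1330}\right) \left(-4447525\right) = \frac{456185591517095}{266}$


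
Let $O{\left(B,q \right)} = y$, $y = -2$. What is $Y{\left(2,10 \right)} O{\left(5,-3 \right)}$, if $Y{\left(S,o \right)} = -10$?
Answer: $20$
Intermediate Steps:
$O{\left(B,q \right)} = -2$
$Y{\left(2,10 \right)} O{\left(5,-3 \right)} = \left(-10\right) \left(-2\right) = 20$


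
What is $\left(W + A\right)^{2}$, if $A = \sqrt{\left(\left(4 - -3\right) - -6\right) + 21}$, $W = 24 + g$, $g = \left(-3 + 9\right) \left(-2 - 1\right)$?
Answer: $\left(6 + \sqrt{34}\right)^{2} \approx 139.97$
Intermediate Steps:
$g = -18$ ($g = 6 \left(-3\right) = -18$)
$W = 6$ ($W = 24 - 18 = 6$)
$A = \sqrt{34}$ ($A = \sqrt{\left(\left(4 + 3\right) + 6\right) + 21} = \sqrt{\left(7 + 6\right) + 21} = \sqrt{13 + 21} = \sqrt{34} \approx 5.8309$)
$\left(W + A\right)^{2} = \left(6 + \sqrt{34}\right)^{2}$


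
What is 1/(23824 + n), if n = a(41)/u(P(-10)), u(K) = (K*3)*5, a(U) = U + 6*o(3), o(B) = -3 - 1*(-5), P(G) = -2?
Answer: 30/714667 ≈ 4.1978e-5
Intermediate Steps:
o(B) = 2 (o(B) = -3 + 5 = 2)
a(U) = 12 + U (a(U) = U + 6*2 = U + 12 = 12 + U)
u(K) = 15*K (u(K) = (3*K)*5 = 15*K)
n = -53/30 (n = (12 + 41)/((15*(-2))) = 53/(-30) = 53*(-1/30) = -53/30 ≈ -1.7667)
1/(23824 + n) = 1/(23824 - 53/30) = 1/(714667/30) = 30/714667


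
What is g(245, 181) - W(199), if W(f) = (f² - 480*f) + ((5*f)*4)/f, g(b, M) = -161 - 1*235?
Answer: 55503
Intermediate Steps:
g(b, M) = -396 (g(b, M) = -161 - 235 = -396)
W(f) = 20 + f² - 480*f (W(f) = (f² - 480*f) + (20*f)/f = (f² - 480*f) + 20 = 20 + f² - 480*f)
g(245, 181) - W(199) = -396 - (20 + 199² - 480*199) = -396 - (20 + 39601 - 95520) = -396 - 1*(-55899) = -396 + 55899 = 55503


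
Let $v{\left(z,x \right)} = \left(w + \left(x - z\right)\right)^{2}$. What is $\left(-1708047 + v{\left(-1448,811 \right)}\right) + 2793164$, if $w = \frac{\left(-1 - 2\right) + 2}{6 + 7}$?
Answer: $\frac{1045746729}{169} \approx 6.1878 \cdot 10^{6}$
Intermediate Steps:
$w = - \frac{1}{13}$ ($w = \frac{-3 + 2}{13} = \left(-1\right) \frac{1}{13} = - \frac{1}{13} \approx -0.076923$)
$v{\left(z,x \right)} = \left(- \frac{1}{13} + x - z\right)^{2}$ ($v{\left(z,x \right)} = \left(- \frac{1}{13} + \left(x - z\right)\right)^{2} = \left(- \frac{1}{13} + x - z\right)^{2}$)
$\left(-1708047 + v{\left(-1448,811 \right)}\right) + 2793164 = \left(-1708047 + \frac{\left(1 - 10543 + 13 \left(-1448\right)\right)^{2}}{169}\right) + 2793164 = \left(-1708047 + \frac{\left(1 - 10543 - 18824\right)^{2}}{169}\right) + 2793164 = \left(-1708047 + \frac{\left(-29366\right)^{2}}{169}\right) + 2793164 = \left(-1708047 + \frac{1}{169} \cdot 862361956\right) + 2793164 = \left(-1708047 + \frac{862361956}{169}\right) + 2793164 = \frac{573702013}{169} + 2793164 = \frac{1045746729}{169}$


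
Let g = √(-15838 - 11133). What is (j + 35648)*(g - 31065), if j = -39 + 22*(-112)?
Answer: -1029649425 + 33145*I*√26971 ≈ -1.0296e+9 + 5.4434e+6*I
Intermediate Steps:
j = -2503 (j = -39 - 2464 = -2503)
g = I*√26971 (g = √(-26971) = I*√26971 ≈ 164.23*I)
(j + 35648)*(g - 31065) = (-2503 + 35648)*(I*√26971 - 31065) = 33145*(-31065 + I*√26971) = -1029649425 + 33145*I*√26971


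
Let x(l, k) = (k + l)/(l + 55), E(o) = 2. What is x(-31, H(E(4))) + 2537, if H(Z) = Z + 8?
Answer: 20289/8 ≈ 2536.1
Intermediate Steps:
H(Z) = 8 + Z
x(l, k) = (k + l)/(55 + l)
x(-31, H(E(4))) + 2537 = ((8 + 2) - 31)/(55 - 31) + 2537 = (10 - 31)/24 + 2537 = (1/24)*(-21) + 2537 = -7/8 + 2537 = 20289/8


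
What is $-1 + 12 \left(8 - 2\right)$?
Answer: $71$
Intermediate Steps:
$-1 + 12 \left(8 - 2\right) = -1 + 12 \cdot 6 = -1 + 72 = 71$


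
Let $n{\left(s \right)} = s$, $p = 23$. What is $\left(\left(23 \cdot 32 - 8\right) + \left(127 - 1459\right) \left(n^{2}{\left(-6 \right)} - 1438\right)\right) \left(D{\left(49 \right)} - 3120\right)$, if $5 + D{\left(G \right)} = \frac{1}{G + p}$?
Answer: $- \frac{52542666476}{9} \approx -5.8381 \cdot 10^{9}$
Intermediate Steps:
$D{\left(G \right)} = -5 + \frac{1}{23 + G}$ ($D{\left(G \right)} = -5 + \frac{1}{G + 23} = -5 + \frac{1}{23 + G}$)
$\left(\left(23 \cdot 32 - 8\right) + \left(127 - 1459\right) \left(n^{2}{\left(-6 \right)} - 1438\right)\right) \left(D{\left(49 \right)} - 3120\right) = \left(\left(23 \cdot 32 - 8\right) + \left(127 - 1459\right) \left(\left(-6\right)^{2} - 1438\right)\right) \left(\frac{-114 - 245}{23 + 49} - 3120\right) = \left(\left(736 - 8\right) - 1332 \left(36 - 1438\right)\right) \left(\frac{-114 - 245}{72} - 3120\right) = \left(728 - -1867464\right) \left(\frac{1}{72} \left(-359\right) - 3120\right) = \left(728 + 1867464\right) \left(- \frac{359}{72} - 3120\right) = 1868192 \left(- \frac{224999}{72}\right) = - \frac{52542666476}{9}$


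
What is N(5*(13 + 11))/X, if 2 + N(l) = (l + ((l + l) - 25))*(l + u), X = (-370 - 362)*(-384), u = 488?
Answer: 101839/140544 ≈ 0.72461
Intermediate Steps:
X = 281088 (X = -732*(-384) = 281088)
N(l) = -2 + (-25 + 3*l)*(488 + l) (N(l) = -2 + (l + ((l + l) - 25))*(l + 488) = -2 + (l + (2*l - 25))*(488 + l) = -2 + (l + (-25 + 2*l))*(488 + l) = -2 + (-25 + 3*l)*(488 + l))
N(5*(13 + 11))/X = (-12202 + 3*(5*(13 + 11))² + 1439*(5*(13 + 11)))/281088 = (-12202 + 3*(5*24)² + 1439*(5*24))*(1/281088) = (-12202 + 3*120² + 1439*120)*(1/281088) = (-12202 + 3*14400 + 172680)*(1/281088) = (-12202 + 43200 + 172680)*(1/281088) = 203678*(1/281088) = 101839/140544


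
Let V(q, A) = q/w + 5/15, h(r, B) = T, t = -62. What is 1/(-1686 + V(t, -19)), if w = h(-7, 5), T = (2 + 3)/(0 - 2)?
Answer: -15/24913 ≈ -0.00060210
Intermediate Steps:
T = -5/2 (T = 5/(-2) = 5*(-½) = -5/2 ≈ -2.5000)
h(r, B) = -5/2
w = -5/2 ≈ -2.5000
V(q, A) = ⅓ - 2*q/5 (V(q, A) = q/(-5/2) + 5/15 = q*(-⅖) + 5*(1/15) = -2*q/5 + ⅓ = ⅓ - 2*q/5)
1/(-1686 + V(t, -19)) = 1/(-1686 + (⅓ - ⅖*(-62))) = 1/(-1686 + (⅓ + 124/5)) = 1/(-1686 + 377/15) = 1/(-24913/15) = -15/24913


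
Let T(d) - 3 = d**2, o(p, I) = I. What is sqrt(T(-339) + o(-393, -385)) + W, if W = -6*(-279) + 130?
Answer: 1804 + sqrt(114539) ≈ 2142.4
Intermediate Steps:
W = 1804 (W = 1674 + 130 = 1804)
T(d) = 3 + d**2
sqrt(T(-339) + o(-393, -385)) + W = sqrt((3 + (-339)**2) - 385) + 1804 = sqrt((3 + 114921) - 385) + 1804 = sqrt(114924 - 385) + 1804 = sqrt(114539) + 1804 = 1804 + sqrt(114539)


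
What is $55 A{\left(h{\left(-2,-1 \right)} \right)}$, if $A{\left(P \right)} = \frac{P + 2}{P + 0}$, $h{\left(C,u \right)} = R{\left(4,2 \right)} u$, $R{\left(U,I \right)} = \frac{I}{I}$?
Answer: $-55$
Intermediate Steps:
$R{\left(U,I \right)} = 1$
$h{\left(C,u \right)} = u$ ($h{\left(C,u \right)} = 1 u = u$)
$A{\left(P \right)} = \frac{2 + P}{P}$
$55 A{\left(h{\left(-2,-1 \right)} \right)} = 55 \frac{2 - 1}{-1} = 55 \left(\left(-1\right) 1\right) = 55 \left(-1\right) = -55$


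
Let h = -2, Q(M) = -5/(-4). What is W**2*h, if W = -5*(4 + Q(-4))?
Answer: -11025/8 ≈ -1378.1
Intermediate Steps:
Q(M) = 5/4 (Q(M) = -5*(-1/4) = 5/4)
W = -105/4 (W = -5*(4 + 5/4) = -5*21/4 = -105/4 ≈ -26.250)
W**2*h = (-105/4)**2*(-2) = (11025/16)*(-2) = -11025/8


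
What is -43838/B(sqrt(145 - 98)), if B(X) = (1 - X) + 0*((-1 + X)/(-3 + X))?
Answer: 953 + 953*sqrt(47) ≈ 7486.4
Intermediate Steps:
B(X) = 1 - X (B(X) = (1 - X) + 0*((-1 + X)/(-3 + X)) = (1 - X) + 0 = 1 - X)
-43838/B(sqrt(145 - 98)) = -43838/(1 - sqrt(145 - 98)) = -43838/(1 - sqrt(47))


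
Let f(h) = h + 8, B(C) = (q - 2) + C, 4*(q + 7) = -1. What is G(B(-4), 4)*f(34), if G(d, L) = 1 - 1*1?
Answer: 0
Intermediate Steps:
q = -29/4 (q = -7 + (1/4)*(-1) = -7 - 1/4 = -29/4 ≈ -7.2500)
B(C) = -37/4 + C (B(C) = (-29/4 - 2) + C = -37/4 + C)
f(h) = 8 + h
G(d, L) = 0 (G(d, L) = 1 - 1 = 0)
G(B(-4), 4)*f(34) = 0*(8 + 34) = 0*42 = 0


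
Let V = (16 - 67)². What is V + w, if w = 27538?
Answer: 30139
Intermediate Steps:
V = 2601 (V = (-51)² = 2601)
V + w = 2601 + 27538 = 30139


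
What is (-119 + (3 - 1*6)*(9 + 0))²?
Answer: 21316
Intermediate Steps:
(-119 + (3 - 1*6)*(9 + 0))² = (-119 + (3 - 6)*9)² = (-119 - 3*9)² = (-119 - 27)² = (-146)² = 21316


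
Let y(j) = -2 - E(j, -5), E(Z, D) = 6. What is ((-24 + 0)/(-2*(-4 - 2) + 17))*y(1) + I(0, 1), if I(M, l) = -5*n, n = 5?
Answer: -533/29 ≈ -18.379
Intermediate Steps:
y(j) = -8 (y(j) = -2 - 1*6 = -2 - 6 = -8)
I(M, l) = -25 (I(M, l) = -5*5 = -25)
((-24 + 0)/(-2*(-4 - 2) + 17))*y(1) + I(0, 1) = ((-24 + 0)/(-2*(-4 - 2) + 17))*(-8) - 25 = -24/(-2*(-6) + 17)*(-8) - 25 = -24/(12 + 17)*(-8) - 25 = -24/29*(-8) - 25 = 192/29 - 25 = -533/29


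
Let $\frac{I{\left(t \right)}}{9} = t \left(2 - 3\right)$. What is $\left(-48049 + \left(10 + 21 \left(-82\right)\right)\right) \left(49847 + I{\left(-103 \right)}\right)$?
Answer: $-2526565014$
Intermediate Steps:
$I{\left(t \right)} = - 9 t$ ($I{\left(t \right)} = 9 t \left(2 - 3\right) = 9 t \left(-1\right) = 9 \left(- t\right) = - 9 t$)
$\left(-48049 + \left(10 + 21 \left(-82\right)\right)\right) \left(49847 + I{\left(-103 \right)}\right) = \left(-48049 + \left(10 + 21 \left(-82\right)\right)\right) \left(49847 - -927\right) = \left(-48049 + \left(10 - 1722\right)\right) \left(49847 + 927\right) = \left(-48049 - 1712\right) 50774 = \left(-49761\right) 50774 = -2526565014$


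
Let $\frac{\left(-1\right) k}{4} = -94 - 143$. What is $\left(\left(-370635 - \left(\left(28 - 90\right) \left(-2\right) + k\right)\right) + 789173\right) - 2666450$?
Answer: $-2248984$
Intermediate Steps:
$k = 948$ ($k = - 4 \left(-94 - 143\right) = \left(-4\right) \left(-237\right) = 948$)
$\left(\left(-370635 - \left(\left(28 - 90\right) \left(-2\right) + k\right)\right) + 789173\right) - 2666450 = \left(\left(-370635 - \left(\left(28 - 90\right) \left(-2\right) + 948\right)\right) + 789173\right) - 2666450 = \left(\left(-370635 - \left(\left(-62\right) \left(-2\right) + 948\right)\right) + 789173\right) - 2666450 = \left(\left(-370635 - \left(124 + 948\right)\right) + 789173\right) - 2666450 = \left(\left(-370635 - 1072\right) + 789173\right) - 2666450 = \left(-371707 + 789173\right) - 2666450 = 417466 - 2666450 = -2248984$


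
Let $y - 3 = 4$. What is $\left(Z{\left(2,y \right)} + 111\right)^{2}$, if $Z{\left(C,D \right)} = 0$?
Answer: $12321$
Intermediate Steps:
$y = 7$ ($y = 3 + 4 = 7$)
$\left(Z{\left(2,y \right)} + 111\right)^{2} = \left(0 + 111\right)^{2} = 111^{2} = 12321$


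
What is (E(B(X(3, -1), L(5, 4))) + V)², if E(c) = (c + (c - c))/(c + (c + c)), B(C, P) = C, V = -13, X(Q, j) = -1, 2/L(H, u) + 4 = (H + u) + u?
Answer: 1444/9 ≈ 160.44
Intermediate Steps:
L(H, u) = 2/(-4 + H + 2*u) (L(H, u) = 2/(-4 + ((H + u) + u)) = 2/(-4 + (H + 2*u)) = 2/(-4 + H + 2*u))
E(c) = ⅓ (E(c) = (c + 0)/(c + 2*c) = c/((3*c)) = c*(1/(3*c)) = ⅓)
(E(B(X(3, -1), L(5, 4))) + V)² = (⅓ - 13)² = (-38/3)² = 1444/9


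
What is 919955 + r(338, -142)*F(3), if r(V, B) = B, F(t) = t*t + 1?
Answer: 918535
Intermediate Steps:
F(t) = 1 + t² (F(t) = t² + 1 = 1 + t²)
919955 + r(338, -142)*F(3) = 919955 - 142*(1 + 3²) = 919955 - 142*(1 + 9) = 919955 - 142*10 = 919955 - 1420 = 918535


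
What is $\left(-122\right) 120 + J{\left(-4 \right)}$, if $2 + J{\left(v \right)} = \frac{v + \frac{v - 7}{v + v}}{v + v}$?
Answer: $- \frac{937067}{64} \approx -14642.0$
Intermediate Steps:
$J{\left(v \right)} = -2 + \frac{v + \frac{-7 + v}{2 v}}{2 v}$ ($J{\left(v \right)} = -2 + \frac{v + \frac{v - 7}{v + v}}{v + v} = -2 + \frac{v + \frac{-7 + v}{2 v}}{2 v}$)
$\left(-122\right) 120 + J{\left(-4 \right)} = \left(-122\right) 120 + \frac{-7 - 4 - 6 \left(-4\right)^{2}}{4 \cdot 16} = -14640 + \frac{1}{4} \cdot \frac{1}{16} \left(-7 - 4 - 96\right) = -14640 + \frac{1}{4} \cdot \frac{1}{16} \left(-107\right) = -14640 - \frac{107}{64} = - \frac{937067}{64}$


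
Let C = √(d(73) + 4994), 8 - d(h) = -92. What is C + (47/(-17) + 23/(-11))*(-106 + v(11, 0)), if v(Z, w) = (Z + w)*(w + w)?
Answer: 96248/187 + 3*√566 ≈ 586.07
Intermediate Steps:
d(h) = 100 (d(h) = 8 - 1*(-92) = 8 + 92 = 100)
C = 3*√566 (C = √(100 + 4994) = √5094 = 3*√566 ≈ 71.372)
v(Z, w) = 2*w*(Z + w) (v(Z, w) = (Z + w)*(2*w) = 2*w*(Z + w))
C + (47/(-17) + 23/(-11))*(-106 + v(11, 0)) = 3*√566 + (47/(-17) + 23/(-11))*(-106 + 2*0*(11 + 0)) = 3*√566 + (47*(-1/17) + 23*(-1/11))*(-106 + 2*0*11) = 3*√566 + (-47/17 - 23/11)*(-106 + 0) = 3*√566 - 908/187*(-106) = 3*√566 + 96248/187 = 96248/187 + 3*√566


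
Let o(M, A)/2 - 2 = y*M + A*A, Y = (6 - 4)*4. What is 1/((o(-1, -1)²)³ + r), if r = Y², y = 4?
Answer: 1/128 ≈ 0.0078125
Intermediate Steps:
Y = 8 (Y = 2*4 = 8)
o(M, A) = 4 + 2*A² + 8*M (o(M, A) = 4 + 2*(4*M + A*A) = 4 + 2*(4*M + A²) = 4 + 2*(A² + 4*M) = 4 + (2*A² + 8*M) = 4 + 2*A² + 8*M)
r = 64 (r = 8² = 64)
1/((o(-1, -1)²)³ + r) = 1/(((4 + 2*(-1)² + 8*(-1))²)³ + 64) = 1/(((4 + 2*1 - 8)²)³ + 64) = 1/(((4 + 2 - 8)²)³ + 64) = 1/(((-2)²)³ + 64) = 1/(4³ + 64) = 1/(64 + 64) = 1/128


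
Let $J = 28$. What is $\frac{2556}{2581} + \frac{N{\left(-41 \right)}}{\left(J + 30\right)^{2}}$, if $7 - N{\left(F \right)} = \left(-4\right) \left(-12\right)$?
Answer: $\frac{292847}{299396} \approx 0.97813$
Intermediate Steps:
$N{\left(F \right)} = -41$ ($N{\left(F \right)} = 7 - \left(-4\right) \left(-12\right) = 7 - 48 = -41$)
$\frac{2556}{2581} + \frac{N{\left(-41 \right)}}{\left(J + 30\right)^{2}} = \frac{2556}{2581} - \frac{41}{\left(28 + 30\right)^{2}} = 2556 \cdot \frac{1}{2581} - \frac{41}{58^{2}} = \frac{2556}{2581} - \frac{41}{3364} = \frac{292847}{299396}$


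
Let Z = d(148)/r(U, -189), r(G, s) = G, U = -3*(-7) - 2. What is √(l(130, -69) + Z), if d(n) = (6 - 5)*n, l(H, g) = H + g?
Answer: √24833/19 ≈ 8.2939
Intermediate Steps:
U = 19 (U = 21 - 2 = 19)
d(n) = n (d(n) = 1*n = n)
Z = 148/19 ≈ 7.7895
√(l(130, -69) + Z) = √((130 - 69) + 148/19) = √(61 + 148/19) = √(1307/19) = √24833/19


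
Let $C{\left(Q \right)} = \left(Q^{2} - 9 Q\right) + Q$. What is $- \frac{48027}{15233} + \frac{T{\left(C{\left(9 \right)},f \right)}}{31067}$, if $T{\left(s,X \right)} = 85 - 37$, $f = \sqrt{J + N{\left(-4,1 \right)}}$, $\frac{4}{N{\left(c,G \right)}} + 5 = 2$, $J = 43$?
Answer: $- \frac{1491323625}{473243611} \approx -3.1513$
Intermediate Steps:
$N{\left(c,G \right)} = - \frac{4}{3}$ ($N{\left(c,G \right)} = \frac{4}{-5 + 2} = \frac{4}{-3} = 4 \left(- \frac{1}{3}\right) = - \frac{4}{3}$)
$C{\left(Q \right)} = Q^{2} - 8 Q$
$f = \frac{5 \sqrt{15}}{3}$ ($f = \sqrt{43 - \frac{4}{3}} = \sqrt{\frac{125}{3}} = \frac{5 \sqrt{15}}{3} \approx 6.455$)
$T{\left(s,X \right)} = 48$
$- \frac{48027}{15233} + \frac{T{\left(C{\left(9 \right)},f \right)}}{31067} = - \frac{48027}{15233} + \frac{48}{31067} = - \frac{1491323625}{473243611}$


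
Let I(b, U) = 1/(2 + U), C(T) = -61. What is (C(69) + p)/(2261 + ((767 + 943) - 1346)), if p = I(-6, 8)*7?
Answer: -201/8750 ≈ -0.022971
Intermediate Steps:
p = 7/10 (p = 7/(2 + 8) = 7/10 ≈ 0.70000)
(C(69) + p)/(2261 + ((767 + 943) - 1346)) = (-61 + 7/10)/(2261 + ((767 + 943) - 1346)) = -603/(10*(2261 + (1710 - 1346))) = -603/(10*(2261 + 364)) = -603/10/2625 = -603/10*1/2625 = -201/8750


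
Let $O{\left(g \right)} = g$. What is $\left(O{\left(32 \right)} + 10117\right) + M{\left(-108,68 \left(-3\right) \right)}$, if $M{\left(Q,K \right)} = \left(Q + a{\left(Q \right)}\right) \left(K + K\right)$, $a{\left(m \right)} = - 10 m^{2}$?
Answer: $47643333$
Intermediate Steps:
$M{\left(Q,K \right)} = 2 K \left(Q - 10 Q^{2}\right)$ ($M{\left(Q,K \right)} = \left(Q - 10 Q^{2}\right) \left(K + K\right) = \left(Q - 10 Q^{2}\right) 2 K = 2 K \left(Q - 10 Q^{2}\right)$)
$\left(O{\left(32 \right)} + 10117\right) + M{\left(-108,68 \left(-3\right) \right)} = \left(32 + 10117\right) + 2 \cdot 68 \left(-3\right) \left(-108\right) \left(1 - -1080\right) = 10149 + 2 \left(-204\right) \left(-108\right) \left(1 + 1080\right) = 10149 + 2 \left(-204\right) \left(-108\right) 1081 = 10149 + 47633184 = 47643333$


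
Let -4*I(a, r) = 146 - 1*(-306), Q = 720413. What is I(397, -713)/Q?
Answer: -113/720413 ≈ -0.00015685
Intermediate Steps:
I(a, r) = -113 (I(a, r) = -(146 - 1*(-306))/4 = -(146 + 306)/4 = -1/4*452 = -113)
I(397, -713)/Q = -113/720413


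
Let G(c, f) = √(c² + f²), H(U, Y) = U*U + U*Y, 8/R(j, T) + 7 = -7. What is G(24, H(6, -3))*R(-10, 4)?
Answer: -120/7 ≈ -17.143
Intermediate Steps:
R(j, T) = -4/7 (R(j, T) = 8/(-7 - 7) = 8/(-14) = 8*(-1/14) = -4/7)
H(U, Y) = U² + U*Y
G(24, H(6, -3))*R(-10, 4) = √(24² + (6*(6 - 3))²)*(-4/7) = √(576 + (6*3)²)*(-4/7) = √(576 + 18²)*(-4/7) = √(576 + 324)*(-4/7) = √900*(-4/7) = 30*(-4/7) = -120/7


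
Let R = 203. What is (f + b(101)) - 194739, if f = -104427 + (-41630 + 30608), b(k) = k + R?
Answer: -309884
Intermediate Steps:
b(k) = 203 + k (b(k) = k + 203 = 203 + k)
f = -115449 (f = -104427 - 11022 = -115449)
(f + b(101)) - 194739 = (-115449 + (203 + 101)) - 194739 = (-115449 + 304) - 194739 = -115145 - 194739 = -309884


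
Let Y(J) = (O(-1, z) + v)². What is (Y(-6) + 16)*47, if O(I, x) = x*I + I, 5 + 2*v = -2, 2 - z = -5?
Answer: 27871/4 ≈ 6967.8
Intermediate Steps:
z = 7 (z = 2 - 1*(-5) = 2 + 5 = 7)
v = -7/2 (v = -5/2 + (½)*(-2) = -5/2 - 1 = -7/2 ≈ -3.5000)
O(I, x) = I + I*x (O(I, x) = I*x + I = I + I*x)
Y(J) = 529/4 (Y(J) = (-(1 + 7) - 7/2)² = (-1*8 - 7/2)² = (-8 - 7/2)² = (-23/2)² = 529/4)
(Y(-6) + 16)*47 = (529/4 + 16)*47 = (593/4)*47 = 27871/4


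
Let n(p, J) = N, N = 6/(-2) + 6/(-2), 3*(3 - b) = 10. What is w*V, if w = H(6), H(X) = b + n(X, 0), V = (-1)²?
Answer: -19/3 ≈ -6.3333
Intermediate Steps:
b = -⅓ (b = 3 - ⅓*10 = 3 - 10/3 = -⅓ ≈ -0.33333)
N = -6 (N = 6*(-½) + 6*(-½) = -3 - 3 = -6)
n(p, J) = -6
V = 1
H(X) = -19/3 (H(X) = -⅓ - 6 = -19/3)
w = -19/3 ≈ -6.3333
w*V = -19/3*1 = -19/3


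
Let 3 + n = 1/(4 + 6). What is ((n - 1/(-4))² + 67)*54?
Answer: 799443/200 ≈ 3997.2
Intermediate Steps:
n = -29/10 (n = -3 + 1/(4 + 6) = -3 + 1/10 = -3 + ⅒ = -29/10 ≈ -2.9000)
((n - 1/(-4))² + 67)*54 = ((-29/10 - 1/(-4))² + 67)*54 = ((-29/10 - 1*(-¼))² + 67)*54 = ((-29/10 + ¼)² + 67)*54 = ((-53/20)² + 67)*54 = (2809/400 + 67)*54 = (29609/400)*54 = 799443/200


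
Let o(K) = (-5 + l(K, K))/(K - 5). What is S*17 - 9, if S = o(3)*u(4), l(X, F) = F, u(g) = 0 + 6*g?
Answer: 399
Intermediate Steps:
u(g) = 6*g
o(K) = 1 (o(K) = (-5 + K)/(K - 5) = (-5 + K)/(-5 + K) = 1)
S = 24 (S = 1*(6*4) = 1*24 = 24)
S*17 - 9 = 24*17 - 9 = 408 - 9 = 399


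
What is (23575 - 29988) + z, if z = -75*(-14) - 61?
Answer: -5424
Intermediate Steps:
z = 989 (z = 1050 - 61 = 989)
(23575 - 29988) + z = (23575 - 29988) + 989 = -6413 + 989 = -5424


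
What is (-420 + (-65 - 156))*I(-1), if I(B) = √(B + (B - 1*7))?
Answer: -1923*I ≈ -1923.0*I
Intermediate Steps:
I(B) = √(-7 + 2*B) (I(B) = √(B + (B - 7)) = √(B + (-7 + B)) = √(-7 + 2*B))
(-420 + (-65 - 156))*I(-1) = (-420 + (-65 - 156))*√(-7 + 2*(-1)) = (-420 - 221)*√(-7 - 2) = -1923*I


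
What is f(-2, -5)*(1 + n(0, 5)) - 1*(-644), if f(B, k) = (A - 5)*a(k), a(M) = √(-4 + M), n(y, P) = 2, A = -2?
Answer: 644 - 63*I ≈ 644.0 - 63.0*I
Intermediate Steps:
f(B, k) = -7*√(-4 + k) (f(B, k) = (-2 - 5)*√(-4 + k) = -7*√(-4 + k))
f(-2, -5)*(1 + n(0, 5)) - 1*(-644) = (-7*√(-4 - 5))*(1 + 2) - 1*(-644) = -21*I*3 + 644 = -63*I + 644 = 644 - 63*I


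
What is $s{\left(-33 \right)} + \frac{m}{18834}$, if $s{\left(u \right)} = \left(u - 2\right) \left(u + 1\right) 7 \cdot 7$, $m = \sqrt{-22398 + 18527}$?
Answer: $54880 + \frac{7 i \sqrt{79}}{18834} \approx 54880.0 + 0.0033035 i$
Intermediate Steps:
$m = 7 i \sqrt{79}$ ($m = \sqrt{-3871} = 7 i \sqrt{79} \approx 62.217 i$)
$s{\left(u \right)} = 49 \left(1 + u\right) \left(-2 + u\right)$ ($s{\left(u \right)} = \left(-2 + u\right) \left(1 + u\right) 7 \cdot 7 = \left(1 + u\right) \left(-2 + u\right) 7 \cdot 7 = 7 \left(1 + u\right) \left(-2 + u\right) 7 = 49 \left(1 + u\right) \left(-2 + u\right)$)
$s{\left(-33 \right)} + \frac{m}{18834} = \left(-98 - -1617 + 49 \left(-33\right)^{2}\right) + \frac{7 i \sqrt{79}}{18834} = \left(-98 + 1617 + 49 \cdot 1089\right) + 7 i \sqrt{79} \cdot \frac{1}{18834} = \left(-98 + 1617 + 53361\right) + \frac{7 i \sqrt{79}}{18834} = 54880 + \frac{7 i \sqrt{79}}{18834}$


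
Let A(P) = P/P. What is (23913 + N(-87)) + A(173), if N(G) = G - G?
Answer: 23914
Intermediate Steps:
N(G) = 0
A(P) = 1
(23913 + N(-87)) + A(173) = (23913 + 0) + 1 = 23913 + 1 = 23914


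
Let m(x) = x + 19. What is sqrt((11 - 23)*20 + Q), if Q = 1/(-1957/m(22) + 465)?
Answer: I*sqrt(17560844483)/8554 ≈ 15.492*I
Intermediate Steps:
m(x) = 19 + x
Q = 41/17108 (Q = 1/(-1957/(19 + 22) + 465) = 1/(-1957/41 + 465) = 1/(17108/41) = 41/17108 ≈ 0.0023965)
sqrt((11 - 23)*20 + Q) = sqrt((11 - 23)*20 + 41/17108) = sqrt(-12*20 + 41/17108) = sqrt(-240 + 41/17108) = sqrt(-4105879/17108) = I*sqrt(17560844483)/8554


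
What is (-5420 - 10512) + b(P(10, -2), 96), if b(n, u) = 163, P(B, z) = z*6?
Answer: -15769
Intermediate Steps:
P(B, z) = 6*z
(-5420 - 10512) + b(P(10, -2), 96) = (-5420 - 10512) + 163 = -15932 + 163 = -15769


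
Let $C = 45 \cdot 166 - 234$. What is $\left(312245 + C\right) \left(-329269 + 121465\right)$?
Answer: $-66389429724$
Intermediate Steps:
$C = 7236$ ($C = 7470 - 234 = 7236$)
$\left(312245 + C\right) \left(-329269 + 121465\right) = \left(312245 + 7236\right) \left(-329269 + 121465\right) = 319481 \left(-207804\right) = -66389429724$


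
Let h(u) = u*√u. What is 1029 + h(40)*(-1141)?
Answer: 1029 - 91280*√10 ≈ -2.8762e+5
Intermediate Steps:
h(u) = u^(3/2)
1029 + h(40)*(-1141) = 1029 + 40^(3/2)*(-1141) = 1029 + (80*√10)*(-1141) = 1029 - 91280*√10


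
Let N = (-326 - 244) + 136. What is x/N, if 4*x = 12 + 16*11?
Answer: -47/434 ≈ -0.10829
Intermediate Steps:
N = -434 (N = -570 + 136 = -434)
x = 47 (x = (12 + 16*11)/4 = (12 + 176)/4 = (1/4)*188 = 47)
x/N = 47/(-434) = 47*(-1/434) = -47/434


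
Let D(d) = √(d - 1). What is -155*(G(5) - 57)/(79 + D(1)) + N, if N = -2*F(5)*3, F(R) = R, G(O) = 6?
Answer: 5535/79 ≈ 70.063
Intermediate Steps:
D(d) = √(-1 + d)
N = -30 (N = -2*5*3 = -10*3 = -30)
-155*(G(5) - 57)/(79 + D(1)) + N = -155*(6 - 57)/(79 + √(-1 + 1)) - 30 = -(-7905)/(79 + √0) - 30 = -(-7905)/(79 + 0) - 30 = -(-7905)/79 - 30 = -155*(-51/79) - 30 = 7905/79 - 30 = 5535/79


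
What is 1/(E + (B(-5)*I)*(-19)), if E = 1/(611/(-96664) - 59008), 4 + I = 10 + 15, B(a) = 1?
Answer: -5703949923/2275876115941 ≈ -0.0025063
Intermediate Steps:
I = 21 (I = -4 + (10 + 15) = -4 + 25 = 21)
E = -96664/5703949923 (E = 1/(611*(-1/96664) - 59008) = 1/(-611/96664 - 59008) = 1/(-5703949923/96664) = -96664/5703949923 ≈ -1.6947e-5)
1/(E + (B(-5)*I)*(-19)) = 1/(-96664/5703949923 + (1*21)*(-19)) = 1/(-96664/5703949923 + 21*(-19)) = 1/(-96664/5703949923 - 399) = 1/(-2275876115941/5703949923) = -5703949923/2275876115941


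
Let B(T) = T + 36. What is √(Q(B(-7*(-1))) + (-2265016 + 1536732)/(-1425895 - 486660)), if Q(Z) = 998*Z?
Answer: √156975081358270470/1912555 ≈ 207.16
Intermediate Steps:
B(T) = 36 + T
√(Q(B(-7*(-1))) + (-2265016 + 1536732)/(-1425895 - 486660)) = √(998*(36 - 7*(-1)) + (-2265016 + 1536732)/(-1425895 - 486660)) = √(998*(36 + 7) - 728284/(-1912555)) = √(998*43 - 728284*(-1/1912555)) = √(42914 + 728284/1912555) = √(82076113554/1912555) = √156975081358270470/1912555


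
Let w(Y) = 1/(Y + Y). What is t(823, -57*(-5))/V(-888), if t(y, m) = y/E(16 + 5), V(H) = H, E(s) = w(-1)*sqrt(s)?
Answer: 823*sqrt(21)/9324 ≈ 0.40449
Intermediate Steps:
w(Y) = 1/(2*Y)
E(s) = -sqrt(s)/2 (E(s) = ((1/2)/(-1))*sqrt(s) = ((1/2)*(-1))*sqrt(s) = -sqrt(s)/2)
t(y, m) = -2*y*sqrt(21)/21 (t(y, m) = y/((-sqrt(16 + 5)/2)) = y/((-sqrt(21)/2)) = y*(-2*sqrt(21)/21) = -2*y*sqrt(21)/21)
t(823, -57*(-5))/V(-888) = -2/21*823*sqrt(21)/(-888) = -1646*sqrt(21)/21*(-1/888) = 823*sqrt(21)/9324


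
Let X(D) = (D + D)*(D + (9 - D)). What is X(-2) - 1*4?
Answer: -40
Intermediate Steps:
X(D) = 18*D (X(D) = (2*D)*9 = 18*D)
X(-2) - 1*4 = 18*(-2) - 1*4 = -36 - 4 = -40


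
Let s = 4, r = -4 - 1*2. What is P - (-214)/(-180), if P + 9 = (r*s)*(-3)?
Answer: 5563/90 ≈ 61.811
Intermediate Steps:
r = -6 (r = -4 - 2 = -6)
P = 63 (P = -9 - 6*4*(-3) = -9 - 24*(-3) = -9 + 72 = 63)
P - (-214)/(-180) = 63 - (-214)/(-180) = 63 - (-214)*(-1)/180 = 63 - 1*107/90 = 63 - 107/90 = 5563/90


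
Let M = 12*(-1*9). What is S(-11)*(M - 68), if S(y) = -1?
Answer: 176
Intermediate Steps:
M = -108 (M = 12*(-9) = -108)
S(-11)*(M - 68) = -(-108 - 68) = -1*(-176) = 176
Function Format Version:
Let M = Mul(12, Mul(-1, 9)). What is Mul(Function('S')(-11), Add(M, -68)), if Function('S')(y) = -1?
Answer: 176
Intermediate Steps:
M = -108 (M = Mul(12, -9) = -108)
Mul(Function('S')(-11), Add(M, -68)) = Mul(-1, Add(-108, -68)) = Mul(-1, -176) = 176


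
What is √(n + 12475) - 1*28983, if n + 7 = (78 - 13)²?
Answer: -28983 + √16693 ≈ -28854.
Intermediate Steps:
n = 4218 (n = -7 + (78 - 13)² = -7 + 65² = -7 + 4225 = 4218)
√(n + 12475) - 1*28983 = √(4218 + 12475) - 1*28983 = √16693 - 28983 = -28983 + √16693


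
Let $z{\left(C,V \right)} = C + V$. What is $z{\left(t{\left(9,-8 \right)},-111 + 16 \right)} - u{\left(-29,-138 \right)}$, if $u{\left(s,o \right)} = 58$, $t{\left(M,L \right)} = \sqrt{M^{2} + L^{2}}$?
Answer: $-153 + \sqrt{145} \approx -140.96$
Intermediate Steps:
$t{\left(M,L \right)} = \sqrt{L^{2} + M^{2}}$
$z{\left(t{\left(9,-8 \right)},-111 + 16 \right)} - u{\left(-29,-138 \right)} = \left(\sqrt{\left(-8\right)^{2} + 9^{2}} + \left(-111 + 16\right)\right) - 58 = \left(\sqrt{64 + 81} - 95\right) - 58 = \left(\sqrt{145} - 95\right) - 58 = \left(-95 + \sqrt{145}\right) - 58 = -153 + \sqrt{145}$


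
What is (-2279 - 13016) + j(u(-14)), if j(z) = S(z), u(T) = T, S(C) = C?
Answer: -15309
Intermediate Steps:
j(z) = z
(-2279 - 13016) + j(u(-14)) = (-2279 - 13016) - 14 = -15295 - 14 = -15309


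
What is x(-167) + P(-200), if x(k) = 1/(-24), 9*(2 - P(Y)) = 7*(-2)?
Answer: 253/72 ≈ 3.5139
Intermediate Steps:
P(Y) = 32/9 (P(Y) = 2 - 7*(-2)/9 = 2 - ⅑*(-14) = 2 + 14/9 = 32/9)
x(k) = -1/24
x(-167) + P(-200) = -1/24 + 32/9 = 253/72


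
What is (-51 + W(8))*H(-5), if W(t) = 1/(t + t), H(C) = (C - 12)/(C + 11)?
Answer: 13855/96 ≈ 144.32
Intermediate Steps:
H(C) = (-12 + C)/(11 + C)
W(t) = 1/(2*t)
(-51 + W(8))*H(-5) = (-51 + (½)/8)*((-12 - 5)/(11 - 5)) = (-51 + (½)*(⅛))*(-17/6) = (-51 + 1/16)*((⅙)*(-17)) = -815/16*(-17/6) = 13855/96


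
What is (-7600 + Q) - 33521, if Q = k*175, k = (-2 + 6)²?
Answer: -38321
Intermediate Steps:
k = 16 (k = 4² = 16)
Q = 2800 (Q = 16*175 = 2800)
(-7600 + Q) - 33521 = (-7600 + 2800) - 33521 = -4800 - 33521 = -38321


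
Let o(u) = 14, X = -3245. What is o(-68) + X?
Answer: -3231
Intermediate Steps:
o(-68) + X = 14 - 3245 = -3231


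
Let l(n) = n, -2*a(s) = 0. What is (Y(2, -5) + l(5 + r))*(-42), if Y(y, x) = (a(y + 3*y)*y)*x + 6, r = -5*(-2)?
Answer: -882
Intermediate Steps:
r = 10
a(s) = 0 (a(s) = -½*0 = 0)
Y(y, x) = 6 (Y(y, x) = (0*y)*x + 6 = 0*x + 6 = 0 + 6 = 6)
(Y(2, -5) + l(5 + r))*(-42) = (6 + (5 + 10))*(-42) = (6 + 15)*(-42) = 21*(-42) = -882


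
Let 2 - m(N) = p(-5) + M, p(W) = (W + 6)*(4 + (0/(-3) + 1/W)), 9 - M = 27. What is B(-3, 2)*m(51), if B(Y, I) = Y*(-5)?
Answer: 243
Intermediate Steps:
M = -18 (M = 9 - 1*27 = 9 - 27 = -18)
B(Y, I) = -5*Y
p(W) = (4 + 1/W)*(6 + W) (p(W) = (6 + W)*(4 + (0*(-⅓) + 1/W)) = (6 + W)*(4 + (0 + 1/W)) = (6 + W)*(4 + 1/W) = (4 + 1/W)*(6 + W))
m(N) = 81/5 (m(N) = 2 - ((25 + 4*(-5) + 6/(-5)) - 18) = 2 - ((25 - 20 + 6*(-⅕)) - 18) = 2 - ((25 - 20 - 6/5) - 18) = 2 - (19/5 - 18) = 2 - 1*(-71/5) = 2 + 71/5 = 81/5)
B(-3, 2)*m(51) = -5*(-3)*(81/5) = 15*(81/5) = 243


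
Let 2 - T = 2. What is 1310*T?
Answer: 0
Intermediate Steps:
T = 0 (T = 2 - 1*2 = 2 - 2 = 0)
1310*T = 1310*0 = 0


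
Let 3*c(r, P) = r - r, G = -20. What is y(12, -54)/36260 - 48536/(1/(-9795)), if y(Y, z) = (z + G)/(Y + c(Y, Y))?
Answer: 2795411505599/5880 ≈ 4.7541e+8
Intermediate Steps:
c(r, P) = 0 (c(r, P) = (r - r)/3 = (1/3)*0 = 0)
y(Y, z) = (-20 + z)/Y (y(Y, z) = (z - 20)/(Y + 0) = (-20 + z)/Y)
y(12, -54)/36260 - 48536/(1/(-9795)) = ((-20 - 54)/12)/36260 - 48536/(1/(-9795)) = ((1/12)*(-74))*(1/36260) - 48536/(-1/9795) = -37/6*1/36260 - 48536*(-9795) = -1/5880 + 475410120 = 2795411505599/5880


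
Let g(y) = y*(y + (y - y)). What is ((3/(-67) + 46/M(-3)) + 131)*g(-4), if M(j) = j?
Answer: 371840/201 ≈ 1849.9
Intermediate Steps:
g(y) = y**2 (g(y) = y*(y + 0) = y*y = y**2)
((3/(-67) + 46/M(-3)) + 131)*g(-4) = ((3/(-67) + 46/(-3)) + 131)*(-4)**2 = ((3*(-1/67) + 46*(-1/3)) + 131)*16 = ((-3/67 - 46/3) + 131)*16 = (-3091/201 + 131)*16 = (23240/201)*16 = 371840/201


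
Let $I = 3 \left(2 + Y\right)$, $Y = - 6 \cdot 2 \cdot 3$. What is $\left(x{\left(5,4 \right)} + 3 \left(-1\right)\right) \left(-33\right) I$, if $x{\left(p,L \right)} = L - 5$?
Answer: $-13464$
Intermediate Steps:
$x{\left(p,L \right)} = -5 + L$
$Y = -36$ ($Y = - 12 \cdot 3 = \left(-1\right) 36 = -36$)
$I = -102$ ($I = 3 \left(2 - 36\right) = 3 \left(-34\right) = -102$)
$\left(x{\left(5,4 \right)} + 3 \left(-1\right)\right) \left(-33\right) I = \left(\left(-5 + 4\right) + 3 \left(-1\right)\right) \left(-33\right) \left(-102\right) = \left(-1 - 3\right) \left(-33\right) \left(-102\right) = \left(-4\right) \left(-33\right) \left(-102\right) = 132 \left(-102\right) = -13464$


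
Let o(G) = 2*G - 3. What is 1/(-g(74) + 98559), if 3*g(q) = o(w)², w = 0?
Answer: 1/98556 ≈ 1.0147e-5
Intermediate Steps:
o(G) = -3 + 2*G
g(q) = 3 (g(q) = (-3 + 2*0)²/3 = (-3 + 0)²/3 = (⅓)*(-3)² = (⅓)*9 = 3)
1/(-g(74) + 98559) = 1/(-1*3 + 98559) = 1/(-3 + 98559) = 1/98556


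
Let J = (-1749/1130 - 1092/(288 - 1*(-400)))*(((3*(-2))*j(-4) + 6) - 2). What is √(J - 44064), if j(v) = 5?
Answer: 3*I*√11538015076430/48590 ≈ 209.72*I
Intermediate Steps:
J = 3960567/48590 (J = (-1749/1130 - 1092/(288 - 1*(-400)))*(((3*(-2))*5 + 6) - 2) = (-1749*1/1130 - 1092/(288 + 400))*((-6*5 + 6) - 2) = (-1749/1130 - 1092/688)*((-30 + 6) - 2) = (-1749/1130 - 1092*1/688)*(-24 - 2) = (-1749/1130 - 273/172)*(-26) = -304659/97180*(-26) = 3960567/48590 ≈ 81.510)
√(J - 44064) = √(3960567/48590 - 44064) = √(-2137109193/48590) = 3*I*√11538015076430/48590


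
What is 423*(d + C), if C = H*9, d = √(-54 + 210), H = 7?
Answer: 26649 + 846*√39 ≈ 31932.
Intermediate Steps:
d = 2*√39 (d = √156 = 2*√39 ≈ 12.490)
C = 63 (C = 7*9 = 63)
423*(d + C) = 423*(2*√39 + 63) = 423*(63 + 2*√39) = 26649 + 846*√39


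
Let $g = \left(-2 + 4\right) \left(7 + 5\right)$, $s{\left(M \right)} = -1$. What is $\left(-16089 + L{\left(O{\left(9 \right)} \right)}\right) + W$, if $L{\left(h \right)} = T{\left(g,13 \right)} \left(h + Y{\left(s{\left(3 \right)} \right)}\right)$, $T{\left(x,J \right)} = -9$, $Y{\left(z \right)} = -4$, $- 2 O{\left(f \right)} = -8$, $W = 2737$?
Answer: $-13352$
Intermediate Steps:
$O{\left(f \right)} = 4$ ($O{\left(f \right)} = \left(- \frac{1}{2}\right) \left(-8\right) = 4$)
$g = 24$ ($g = 2 \cdot 12 = 24$)
$L{\left(h \right)} = 36 - 9 h$ ($L{\left(h \right)} = - 9 \left(h - 4\right) = - 9 \left(-4 + h\right) = 36 - 9 h$)
$\left(-16089 + L{\left(O{\left(9 \right)} \right)}\right) + W = \left(-16089 + \left(36 - 36\right)\right) + 2737 = \left(-16089 + 0\right) + 2737 = -16089 + 2737 = -13352$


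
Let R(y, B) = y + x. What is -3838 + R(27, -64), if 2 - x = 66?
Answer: -3875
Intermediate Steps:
x = -64 (x = 2 - 1*66 = 2 - 66 = -64)
R(y, B) = -64 + y (R(y, B) = y - 64 = -64 + y)
-3838 + R(27, -64) = -3838 + (-64 + 27) = -3838 - 37 = -3875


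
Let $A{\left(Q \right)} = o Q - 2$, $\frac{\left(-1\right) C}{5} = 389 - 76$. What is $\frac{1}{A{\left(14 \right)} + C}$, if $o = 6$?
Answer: $- \frac{1}{1483} \approx -0.00067431$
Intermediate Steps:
$C = -1565$ ($C = - 5 \left(389 - 76\right) = \left(-5\right) 313 = -1565$)
$A{\left(Q \right)} = -2 + 6 Q$ ($A{\left(Q \right)} = 6 Q - 2 = -2 + 6 Q$)
$\frac{1}{A{\left(14 \right)} + C} = \frac{1}{\left(-2 + 6 \cdot 14\right) - 1565} = \frac{1}{\left(-2 + 84\right) - 1565} = \frac{1}{82 - 1565} = \frac{1}{-1483} = - \frac{1}{1483}$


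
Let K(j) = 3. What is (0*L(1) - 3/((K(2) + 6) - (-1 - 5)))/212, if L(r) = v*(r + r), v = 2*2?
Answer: -1/1060 ≈ -0.00094340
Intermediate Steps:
v = 4
L(r) = 8*r (L(r) = 4*(r + r) = 4*(2*r) = 8*r)
(0*L(1) - 3/((K(2) + 6) - (-1 - 5)))/212 = (0*(8*1) - 3/((3 + 6) - (-1 - 5)))/212 = (0*8 - 3/(9 - 1*(-6)))*(1/212) = (0 - 3/(9 + 6))*(1/212) = (0 - 3/15)*(1/212) = (0 - 3*1/15)*(1/212) = (0 - ⅕)*(1/212) = -⅕*1/212 = -1/1060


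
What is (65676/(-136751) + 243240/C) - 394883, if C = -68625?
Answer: -247055469505391/625635825 ≈ -3.9489e+5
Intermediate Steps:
(65676/(-136751) + 243240/C) - 394883 = (65676/(-136751) + 243240/(-68625)) - 394883 = (65676*(-1/136751) + 243240*(-1/68625)) - 394883 = (-65676/136751 - 16216/4575) - 394883 = -2518021916/625635825 - 394883 = -247055469505391/625635825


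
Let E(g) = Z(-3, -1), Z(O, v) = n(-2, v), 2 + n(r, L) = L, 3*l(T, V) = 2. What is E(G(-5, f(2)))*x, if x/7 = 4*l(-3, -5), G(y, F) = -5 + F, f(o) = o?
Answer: -56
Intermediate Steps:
l(T, V) = ⅔ (l(T, V) = (⅓)*2 = ⅔)
n(r, L) = -2 + L
Z(O, v) = -2 + v
E(g) = -3 (E(g) = -2 - 1 = -3)
x = 56/3 (x = 7*(4*(⅔)) = 7*(8/3) = 56/3 ≈ 18.667)
E(G(-5, f(2)))*x = -3*56/3 = -56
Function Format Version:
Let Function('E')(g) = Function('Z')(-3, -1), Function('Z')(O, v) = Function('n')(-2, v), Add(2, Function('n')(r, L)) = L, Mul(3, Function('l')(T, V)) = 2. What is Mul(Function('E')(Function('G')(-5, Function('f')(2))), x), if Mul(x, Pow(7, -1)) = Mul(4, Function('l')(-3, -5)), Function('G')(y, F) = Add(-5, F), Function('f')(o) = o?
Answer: -56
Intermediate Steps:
Function('l')(T, V) = Rational(2, 3) (Function('l')(T, V) = Mul(Rational(1, 3), 2) = Rational(2, 3))
Function('n')(r, L) = Add(-2, L)
Function('Z')(O, v) = Add(-2, v)
Function('E')(g) = -3 (Function('E')(g) = Add(-2, -1) = -3)
x = Rational(56, 3) (x = Mul(7, Mul(4, Rational(2, 3))) = Mul(7, Rational(8, 3)) = Rational(56, 3) ≈ 18.667)
Mul(Function('E')(Function('G')(-5, Function('f')(2))), x) = Mul(-3, Rational(56, 3)) = -56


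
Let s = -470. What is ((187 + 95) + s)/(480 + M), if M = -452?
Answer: -47/7 ≈ -6.7143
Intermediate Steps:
((187 + 95) + s)/(480 + M) = ((187 + 95) - 470)/(480 - 452) = (282 - 470)/28 = -188*1/28 = -47/7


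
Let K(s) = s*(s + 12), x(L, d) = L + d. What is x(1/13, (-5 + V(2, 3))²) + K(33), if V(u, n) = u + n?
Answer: 19306/13 ≈ 1485.1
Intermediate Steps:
V(u, n) = n + u
K(s) = s*(12 + s)
x(1/13, (-5 + V(2, 3))²) + K(33) = (1/13 + (-5 + (3 + 2))²) + 33*(12 + 33) = (1/13 + (-5 + 5)²) + 33*45 = (1/13 + 0²) + 1485 = (1/13 + 0) + 1485 = 1/13 + 1485 = 19306/13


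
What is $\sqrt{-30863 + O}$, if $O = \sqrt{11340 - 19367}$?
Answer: $\sqrt{-30863 + i \sqrt{8027}} \approx 0.255 + 175.68 i$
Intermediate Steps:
$O = i \sqrt{8027}$ ($O = \sqrt{-8027} = i \sqrt{8027} \approx 89.594 i$)
$\sqrt{-30863 + O} = \sqrt{-30863 + i \sqrt{8027}}$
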